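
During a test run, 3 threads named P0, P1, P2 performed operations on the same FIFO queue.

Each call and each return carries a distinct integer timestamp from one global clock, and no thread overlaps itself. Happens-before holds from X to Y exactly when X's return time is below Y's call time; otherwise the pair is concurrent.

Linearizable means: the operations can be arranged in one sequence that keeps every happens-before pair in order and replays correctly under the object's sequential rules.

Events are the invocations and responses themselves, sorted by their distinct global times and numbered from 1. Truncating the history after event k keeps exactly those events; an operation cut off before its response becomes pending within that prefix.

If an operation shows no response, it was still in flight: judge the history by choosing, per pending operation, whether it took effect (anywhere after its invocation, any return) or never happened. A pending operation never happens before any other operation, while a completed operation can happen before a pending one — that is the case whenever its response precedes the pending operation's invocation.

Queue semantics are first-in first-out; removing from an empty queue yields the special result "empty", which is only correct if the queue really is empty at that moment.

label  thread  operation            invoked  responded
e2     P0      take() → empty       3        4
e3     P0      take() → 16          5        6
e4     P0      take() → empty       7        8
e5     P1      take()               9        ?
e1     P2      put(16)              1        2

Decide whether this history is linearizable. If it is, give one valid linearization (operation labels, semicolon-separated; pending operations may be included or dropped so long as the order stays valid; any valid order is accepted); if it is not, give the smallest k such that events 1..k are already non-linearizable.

already the first 4 events (up to e2's response at time 4) admit no linearization; the first 3 still do
exactly one order of the 2 completed ops respects real time; the FIFO queue replay fails
sample order e1, e2 stalls at step 2 — e2 take() → empty has no legal effect

not linearizable — minimal violating prefix: 4 events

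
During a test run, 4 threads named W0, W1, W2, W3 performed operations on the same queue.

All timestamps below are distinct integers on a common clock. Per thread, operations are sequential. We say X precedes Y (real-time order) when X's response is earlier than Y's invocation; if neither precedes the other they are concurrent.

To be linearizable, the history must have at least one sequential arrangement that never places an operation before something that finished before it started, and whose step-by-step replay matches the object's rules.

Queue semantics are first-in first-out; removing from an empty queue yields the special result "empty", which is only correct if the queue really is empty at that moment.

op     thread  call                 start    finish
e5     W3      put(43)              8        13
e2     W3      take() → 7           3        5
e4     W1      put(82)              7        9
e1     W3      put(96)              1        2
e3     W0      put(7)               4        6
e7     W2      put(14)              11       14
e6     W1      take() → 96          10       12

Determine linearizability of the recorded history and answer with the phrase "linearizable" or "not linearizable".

the violation lands at event 5, e2's response at time 5: events 1..4 linearize, events 1..5 do not
one real-time candidate order over the 2 completed operations — the queue replay rejects it
no completion choice of the 1 pending operation (e3) rescues it — every subset was tried
e.g. e1, e2 (pending dropped): illegal at step 2, since e2 take() → 7 cannot apply there

not linearizable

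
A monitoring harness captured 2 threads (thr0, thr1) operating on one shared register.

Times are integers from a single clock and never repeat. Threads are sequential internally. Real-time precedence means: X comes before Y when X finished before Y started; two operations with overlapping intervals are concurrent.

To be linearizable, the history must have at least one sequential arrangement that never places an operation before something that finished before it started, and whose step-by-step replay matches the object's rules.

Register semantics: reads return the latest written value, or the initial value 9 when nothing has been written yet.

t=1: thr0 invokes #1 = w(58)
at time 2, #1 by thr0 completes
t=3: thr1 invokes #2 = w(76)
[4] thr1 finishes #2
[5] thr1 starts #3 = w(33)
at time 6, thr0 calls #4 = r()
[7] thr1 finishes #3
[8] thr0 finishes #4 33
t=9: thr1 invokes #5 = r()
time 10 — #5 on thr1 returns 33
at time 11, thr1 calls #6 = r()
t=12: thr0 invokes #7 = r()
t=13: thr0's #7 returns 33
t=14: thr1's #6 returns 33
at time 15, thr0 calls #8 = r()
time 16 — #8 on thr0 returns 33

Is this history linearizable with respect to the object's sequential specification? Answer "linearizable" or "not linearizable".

linearizable

a witness: #1, #2, #3, #4, #5, #6, #7, #8
step 1: #1 w(58) — value 58
step 2: #2 w(76) — value 76
step 3: #3 w(33) — value 33
step 4: #4 r() → 33 — value 33
step 5: #5 r() → 33 — value 33
step 6: #6 r() → 33 — value 33
step 7: #7 r() → 33 — value 33
step 8: #8 r() → 33 — value 33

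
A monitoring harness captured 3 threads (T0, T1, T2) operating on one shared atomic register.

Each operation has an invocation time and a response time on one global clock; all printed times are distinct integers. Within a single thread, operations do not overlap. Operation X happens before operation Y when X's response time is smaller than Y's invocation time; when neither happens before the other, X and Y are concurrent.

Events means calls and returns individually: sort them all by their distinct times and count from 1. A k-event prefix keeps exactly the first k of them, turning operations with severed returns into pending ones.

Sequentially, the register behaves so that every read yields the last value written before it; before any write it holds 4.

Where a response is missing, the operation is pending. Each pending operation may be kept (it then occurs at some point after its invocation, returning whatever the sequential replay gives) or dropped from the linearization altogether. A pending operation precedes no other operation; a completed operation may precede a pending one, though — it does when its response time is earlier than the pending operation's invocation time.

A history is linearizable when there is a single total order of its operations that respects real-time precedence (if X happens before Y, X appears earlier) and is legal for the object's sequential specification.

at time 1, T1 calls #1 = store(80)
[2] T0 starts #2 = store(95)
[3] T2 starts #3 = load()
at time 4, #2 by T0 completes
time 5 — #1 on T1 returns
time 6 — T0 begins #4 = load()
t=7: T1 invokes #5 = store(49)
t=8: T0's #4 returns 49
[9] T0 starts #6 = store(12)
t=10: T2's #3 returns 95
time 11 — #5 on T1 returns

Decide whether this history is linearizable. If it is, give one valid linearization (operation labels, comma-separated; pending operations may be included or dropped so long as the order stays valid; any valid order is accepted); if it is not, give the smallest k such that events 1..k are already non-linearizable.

linearizable — witness: #1, #2, #3, #5, #4

1. #1 store(80), leaving value 80
2. #2 store(95), leaving value 95
3. #3 load() → 95, leaving value 95
4. #5 store(49), leaving value 49
5. #4 load() → 49, leaving value 49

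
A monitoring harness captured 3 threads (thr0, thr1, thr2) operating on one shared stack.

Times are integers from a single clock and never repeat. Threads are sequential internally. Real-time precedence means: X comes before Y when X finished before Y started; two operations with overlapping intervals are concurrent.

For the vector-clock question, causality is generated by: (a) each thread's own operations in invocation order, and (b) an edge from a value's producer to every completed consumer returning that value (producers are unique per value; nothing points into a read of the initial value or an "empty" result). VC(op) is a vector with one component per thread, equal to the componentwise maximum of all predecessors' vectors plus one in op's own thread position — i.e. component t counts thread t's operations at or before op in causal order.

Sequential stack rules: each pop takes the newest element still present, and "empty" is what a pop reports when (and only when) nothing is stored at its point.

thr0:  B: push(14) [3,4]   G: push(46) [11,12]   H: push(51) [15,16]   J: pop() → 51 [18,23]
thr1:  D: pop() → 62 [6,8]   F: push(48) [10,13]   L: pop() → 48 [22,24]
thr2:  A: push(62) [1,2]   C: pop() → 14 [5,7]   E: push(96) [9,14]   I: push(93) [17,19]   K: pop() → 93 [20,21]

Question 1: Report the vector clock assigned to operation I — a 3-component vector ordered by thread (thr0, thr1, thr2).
VC(A, invoked at 1): no causal predecessors; +1 on thr2 → (0, 0, 1)
VC(B, invoked at 3): no causal predecessors; +1 on thr0 → (1, 0, 0)
D, invoked 6, takes VC(A)=(0, 0, 1) under max, adds 1 for thr1 → (0, 1, 1)
G, invoked 11, takes VC(B)=(1, 0, 0) under max, adds 1 for thr0 → (2, 0, 0)
F, invoked 10, takes VC(D)=(0, 1, 1) under max, adds 1 for thr1 → (0, 2, 1)
C, invoked 5, takes VC(A)=(0, 0, 1), VC(B)=(1, 0, 0) under max, adds 1 for thr2 → (1, 0, 2)
H, invoked 15, takes VC(G)=(2, 0, 0) under max, adds 1 for thr0 → (3, 0, 0)
L, invoked 22, takes VC(F)=(0, 2, 1) under max, adds 1 for thr1 → (0, 3, 1)
E, invoked 9, takes VC(C)=(1, 0, 2) under max, adds 1 for thr2 → (1, 0, 3)
J, invoked 18, takes VC(H)=(3, 0, 0) under max, adds 1 for thr0 → (4, 0, 0)
I, invoked 17, takes VC(E)=(1, 0, 3) under max, adds 1 for thr2 → (1, 0, 4)
K, invoked 20, takes VC(I)=(1, 0, 4) under max, adds 1 for thr2 → (1, 0, 5)
target: VC(I) = (1, 0, 4)

(1, 0, 4)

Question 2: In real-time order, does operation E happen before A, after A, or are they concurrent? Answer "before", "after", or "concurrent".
E spans [9,14], A spans [1,2]
resp(A)=2 < inv(E)=9

after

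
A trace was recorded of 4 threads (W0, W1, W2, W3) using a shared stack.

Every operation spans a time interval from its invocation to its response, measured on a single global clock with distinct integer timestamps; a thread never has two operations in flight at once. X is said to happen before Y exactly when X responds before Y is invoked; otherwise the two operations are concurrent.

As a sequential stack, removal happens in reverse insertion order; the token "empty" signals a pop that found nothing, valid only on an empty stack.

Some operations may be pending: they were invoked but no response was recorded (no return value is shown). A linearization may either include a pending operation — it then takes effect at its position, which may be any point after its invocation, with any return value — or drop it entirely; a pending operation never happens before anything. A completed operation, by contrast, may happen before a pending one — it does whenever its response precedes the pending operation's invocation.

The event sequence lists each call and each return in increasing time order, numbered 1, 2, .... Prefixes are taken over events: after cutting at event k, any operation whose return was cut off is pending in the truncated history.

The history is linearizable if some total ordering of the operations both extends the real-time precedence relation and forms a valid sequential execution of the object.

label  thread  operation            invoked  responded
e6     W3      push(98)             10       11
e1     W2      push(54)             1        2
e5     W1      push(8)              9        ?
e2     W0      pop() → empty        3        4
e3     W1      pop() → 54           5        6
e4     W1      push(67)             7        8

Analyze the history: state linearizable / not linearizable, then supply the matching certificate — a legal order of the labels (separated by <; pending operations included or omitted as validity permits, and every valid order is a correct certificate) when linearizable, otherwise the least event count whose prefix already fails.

not linearizable — minimal violating prefix: 4 events

the violation lands at event 4, e2's response at time 4: events 1..3 linearize, events 1..4 do not
one real-time candidate order over the 2 completed operations — the stack replay rejects it
take e1, e2: step 2 already fails, because e2 pop() → empty cannot occur there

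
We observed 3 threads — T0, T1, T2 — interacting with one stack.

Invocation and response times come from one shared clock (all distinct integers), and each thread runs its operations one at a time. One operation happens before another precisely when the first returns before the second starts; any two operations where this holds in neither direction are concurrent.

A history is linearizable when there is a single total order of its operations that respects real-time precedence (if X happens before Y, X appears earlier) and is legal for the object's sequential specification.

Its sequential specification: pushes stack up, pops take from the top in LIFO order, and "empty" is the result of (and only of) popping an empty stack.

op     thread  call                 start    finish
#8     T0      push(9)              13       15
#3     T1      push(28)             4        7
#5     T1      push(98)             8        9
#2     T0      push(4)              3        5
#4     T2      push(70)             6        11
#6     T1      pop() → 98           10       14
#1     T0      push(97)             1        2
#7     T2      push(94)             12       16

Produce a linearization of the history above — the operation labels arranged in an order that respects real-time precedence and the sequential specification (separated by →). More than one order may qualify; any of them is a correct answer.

#1 → #2 → #3 → #4 → #5 → #6 → #7 → #8

1. #1 push(97), leaving stack <97>
2. #2 push(4), leaving stack <97,4>
3. #3 push(28), leaving stack <97,4,28>
4. #4 push(70), leaving stack <97,4,28,70>
5. #5 push(98), leaving stack <97,4,28,70,98>
6. #6 pop() → 98, leaving stack <97,4,28,70>
7. #7 push(94), leaving stack <97,4,28,70,94>
8. #8 push(9), leaving stack <97,4,28,70,94,9>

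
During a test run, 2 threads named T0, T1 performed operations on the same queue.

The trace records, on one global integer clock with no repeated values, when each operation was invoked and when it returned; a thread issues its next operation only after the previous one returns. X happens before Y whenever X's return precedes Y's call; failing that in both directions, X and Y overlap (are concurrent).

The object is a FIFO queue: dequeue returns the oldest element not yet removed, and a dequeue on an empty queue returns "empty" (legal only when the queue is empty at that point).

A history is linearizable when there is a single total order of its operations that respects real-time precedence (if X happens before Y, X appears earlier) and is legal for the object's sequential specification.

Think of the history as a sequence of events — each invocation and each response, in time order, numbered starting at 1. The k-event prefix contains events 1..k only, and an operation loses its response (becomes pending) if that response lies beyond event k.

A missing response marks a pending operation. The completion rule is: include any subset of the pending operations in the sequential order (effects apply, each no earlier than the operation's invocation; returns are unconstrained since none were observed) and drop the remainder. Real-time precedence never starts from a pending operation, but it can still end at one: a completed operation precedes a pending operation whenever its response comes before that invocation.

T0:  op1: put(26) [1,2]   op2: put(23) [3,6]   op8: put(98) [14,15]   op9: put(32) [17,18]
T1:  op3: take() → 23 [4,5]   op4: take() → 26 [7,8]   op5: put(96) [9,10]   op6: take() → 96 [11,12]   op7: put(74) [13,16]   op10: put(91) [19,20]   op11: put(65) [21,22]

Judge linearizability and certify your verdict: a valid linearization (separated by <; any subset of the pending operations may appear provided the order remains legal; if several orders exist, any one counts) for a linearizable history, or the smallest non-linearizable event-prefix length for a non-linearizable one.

not linearizable — minimal violating prefix: 5 events

cut after 4 events: linearizable; cut after 5 events (op3 responds, time 5): not linearizable
a single order respects real time; the 2 completed queue operations fail replay along it
no escape via the 1 pending operation (op2): every completion choice fails
take op1, op3 (pending dropped): step 2 already fails, because op3 take() → 23 cannot occur there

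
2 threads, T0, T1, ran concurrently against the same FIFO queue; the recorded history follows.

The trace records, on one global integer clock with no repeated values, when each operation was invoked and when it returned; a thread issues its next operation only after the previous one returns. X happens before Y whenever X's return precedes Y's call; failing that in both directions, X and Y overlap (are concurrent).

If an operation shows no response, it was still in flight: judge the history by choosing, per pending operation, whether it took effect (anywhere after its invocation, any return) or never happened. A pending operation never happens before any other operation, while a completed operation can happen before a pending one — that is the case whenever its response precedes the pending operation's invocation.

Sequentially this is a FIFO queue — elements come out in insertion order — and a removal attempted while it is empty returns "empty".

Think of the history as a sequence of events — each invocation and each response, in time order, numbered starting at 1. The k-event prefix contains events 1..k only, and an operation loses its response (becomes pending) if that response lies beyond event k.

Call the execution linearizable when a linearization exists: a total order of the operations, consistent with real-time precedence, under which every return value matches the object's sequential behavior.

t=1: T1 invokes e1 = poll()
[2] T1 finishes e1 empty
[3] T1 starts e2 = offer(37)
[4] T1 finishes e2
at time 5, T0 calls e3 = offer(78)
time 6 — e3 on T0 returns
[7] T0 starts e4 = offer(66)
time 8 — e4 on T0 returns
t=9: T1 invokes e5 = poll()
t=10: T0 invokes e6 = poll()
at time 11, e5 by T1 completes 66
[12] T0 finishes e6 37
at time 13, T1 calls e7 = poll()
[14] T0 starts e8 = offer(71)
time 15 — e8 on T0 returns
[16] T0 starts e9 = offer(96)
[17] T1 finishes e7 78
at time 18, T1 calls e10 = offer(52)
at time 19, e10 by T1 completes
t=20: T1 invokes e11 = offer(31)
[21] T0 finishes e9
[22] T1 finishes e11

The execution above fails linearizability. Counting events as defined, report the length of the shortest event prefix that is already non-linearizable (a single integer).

events 1..10 are still linearizable — one witness is e1, e2, e3, e4:
1. e1 poll() → empty, leaving queue <>
2. e2 offer(37), leaving queue <37>
3. e3 offer(78), leaving queue <37,78>
4. e4 offer(66), leaving queue <37,78,66>
with event 11 included (e5 responding at time 11), all real-time-consistent orders fail
completion choices over the 1 pending operation (e6) were checked; none helps
one such order, e1, e2, e3, e4, e5 (pending dropped), breaks at step 5 where e5 poll() → 66 is illegal

11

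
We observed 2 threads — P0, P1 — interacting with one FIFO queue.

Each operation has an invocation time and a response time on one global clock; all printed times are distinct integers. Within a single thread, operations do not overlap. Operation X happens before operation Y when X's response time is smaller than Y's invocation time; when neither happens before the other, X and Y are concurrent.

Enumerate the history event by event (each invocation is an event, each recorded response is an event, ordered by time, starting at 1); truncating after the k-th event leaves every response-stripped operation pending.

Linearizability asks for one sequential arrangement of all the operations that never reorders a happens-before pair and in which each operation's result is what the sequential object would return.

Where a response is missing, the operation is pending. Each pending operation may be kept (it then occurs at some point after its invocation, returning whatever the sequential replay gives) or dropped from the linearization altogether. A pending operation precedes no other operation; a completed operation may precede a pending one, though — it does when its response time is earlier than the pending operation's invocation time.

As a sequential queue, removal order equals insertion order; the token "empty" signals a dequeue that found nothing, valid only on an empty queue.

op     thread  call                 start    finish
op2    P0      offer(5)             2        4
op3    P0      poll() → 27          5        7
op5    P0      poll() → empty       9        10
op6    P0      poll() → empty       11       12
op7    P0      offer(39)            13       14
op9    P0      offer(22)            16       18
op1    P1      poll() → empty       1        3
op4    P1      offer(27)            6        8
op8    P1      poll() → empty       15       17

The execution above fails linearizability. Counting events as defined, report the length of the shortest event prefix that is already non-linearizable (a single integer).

7

a valid linearization of events 1..6 exists, for instance op1, op2:
step 1: op1 poll() → empty — queue <>
step 2: op2 offer(5) — queue <5>
event 7 — op3's response, time 7 — after it, nothing linearizes
including or dropping the 1 pending operation (op4) in any combination fails
sample order op1, op2, op3 (pending dropped) stalls at step 3 — op3 poll() → 27 has no legal effect
sample order op2, op1, op3 (pending dropped) stalls at step 2 — op1 poll() → empty has no legal effect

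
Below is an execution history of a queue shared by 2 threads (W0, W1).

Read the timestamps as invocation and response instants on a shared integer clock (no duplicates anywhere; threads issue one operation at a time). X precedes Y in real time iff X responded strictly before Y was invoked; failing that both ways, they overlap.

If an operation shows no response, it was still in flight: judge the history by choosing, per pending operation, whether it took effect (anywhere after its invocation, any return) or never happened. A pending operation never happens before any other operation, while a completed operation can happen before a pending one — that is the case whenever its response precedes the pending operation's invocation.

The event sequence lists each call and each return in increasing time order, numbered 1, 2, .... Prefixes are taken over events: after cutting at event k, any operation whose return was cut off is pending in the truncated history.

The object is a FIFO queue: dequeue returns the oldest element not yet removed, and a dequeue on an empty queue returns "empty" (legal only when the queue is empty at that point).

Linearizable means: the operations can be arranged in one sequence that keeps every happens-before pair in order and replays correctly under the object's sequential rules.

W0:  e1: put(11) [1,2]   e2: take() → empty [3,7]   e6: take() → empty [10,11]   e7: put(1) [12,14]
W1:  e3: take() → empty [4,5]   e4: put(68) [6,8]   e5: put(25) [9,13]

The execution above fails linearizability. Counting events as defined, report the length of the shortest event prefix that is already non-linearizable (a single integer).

7

events 1..6 are linearizable, e.g. via e1, e2, e3:
step 1: e1 put(11) — queue <11>
step 2: e2 take() (pending, included) — queue <>
step 3: e3 take() → empty — queue <>
event 7 — e2's response, time 7 — after it, nothing linearizes
every completion of the 1 pending operation (e4) was checked; none linearizes
take e1, e2, e3 (pending dropped): step 2 already fails, because e2 take() → empty cannot occur there
take e1, e3, e2 (pending dropped): step 2 already fails, because e3 take() → empty cannot occur there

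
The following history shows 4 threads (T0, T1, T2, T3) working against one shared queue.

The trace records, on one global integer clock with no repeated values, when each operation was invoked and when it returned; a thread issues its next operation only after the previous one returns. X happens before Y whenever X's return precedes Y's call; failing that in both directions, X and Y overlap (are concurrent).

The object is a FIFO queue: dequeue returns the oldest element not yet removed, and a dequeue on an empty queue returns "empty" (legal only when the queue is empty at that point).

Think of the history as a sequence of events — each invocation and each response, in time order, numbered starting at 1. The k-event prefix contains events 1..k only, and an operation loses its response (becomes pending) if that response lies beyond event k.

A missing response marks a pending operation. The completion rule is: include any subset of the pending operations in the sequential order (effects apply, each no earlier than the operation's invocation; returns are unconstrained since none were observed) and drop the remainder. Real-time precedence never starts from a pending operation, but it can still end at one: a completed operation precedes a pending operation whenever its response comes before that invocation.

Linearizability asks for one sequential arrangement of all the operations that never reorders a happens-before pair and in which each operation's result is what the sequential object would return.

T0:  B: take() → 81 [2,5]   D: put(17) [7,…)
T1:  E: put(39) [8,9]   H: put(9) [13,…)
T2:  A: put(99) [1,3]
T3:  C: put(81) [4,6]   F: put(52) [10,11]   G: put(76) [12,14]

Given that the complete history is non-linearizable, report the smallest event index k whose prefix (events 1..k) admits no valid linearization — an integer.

5

a valid linearization of events 1..4 exists, for instance A:
after step 1 (A put(99)): queue <99>
once event 5 joins (B's response, time 5), exhaustive search finds no witness
no escape via the 1 pending operation (C): every completion choice fails
one such order, A, B (pending dropped), breaks at step 2 where B take() → 81 is illegal
one such order, B, A (pending dropped), breaks at step 1 where B take() → 81 is illegal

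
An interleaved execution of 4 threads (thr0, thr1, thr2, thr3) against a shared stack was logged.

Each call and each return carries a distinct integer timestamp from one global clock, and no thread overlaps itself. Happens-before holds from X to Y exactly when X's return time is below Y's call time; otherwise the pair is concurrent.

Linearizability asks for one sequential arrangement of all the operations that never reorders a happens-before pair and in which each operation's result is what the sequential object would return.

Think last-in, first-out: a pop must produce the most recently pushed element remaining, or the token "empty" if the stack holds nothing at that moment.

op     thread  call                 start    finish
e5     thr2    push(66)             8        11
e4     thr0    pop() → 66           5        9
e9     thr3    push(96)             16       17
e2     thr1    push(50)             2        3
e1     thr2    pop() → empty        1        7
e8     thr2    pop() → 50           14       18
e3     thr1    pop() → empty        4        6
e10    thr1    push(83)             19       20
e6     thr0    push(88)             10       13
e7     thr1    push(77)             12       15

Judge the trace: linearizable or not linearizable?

cut after 8 events: linearizable; cut after 9 events (e4 responds, time 9): not linearizable
checked exhaustively: 8 real-time-consistent orders of 4 completed operations, zero legal stack replays
including or dropping the 1 pending operation (e5) in any combination fails
one such order, e1, e2, e3, e4 (pending dropped), breaks at step 3 where e3 pop() → empty is illegal
one such order, e1, e2, e4, e3 (pending dropped), breaks at step 3 where e4 pop() → 66 is illegal

not linearizable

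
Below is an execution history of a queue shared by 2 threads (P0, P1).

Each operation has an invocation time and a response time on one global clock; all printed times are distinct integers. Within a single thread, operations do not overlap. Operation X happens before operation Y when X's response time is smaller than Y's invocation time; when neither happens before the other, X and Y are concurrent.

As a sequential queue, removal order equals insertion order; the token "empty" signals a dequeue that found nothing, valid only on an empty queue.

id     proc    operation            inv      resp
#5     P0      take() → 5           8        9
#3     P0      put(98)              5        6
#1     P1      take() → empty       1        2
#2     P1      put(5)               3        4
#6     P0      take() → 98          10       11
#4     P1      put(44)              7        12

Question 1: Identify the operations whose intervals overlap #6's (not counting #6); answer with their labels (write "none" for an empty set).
concurrent with #6 ([10,11]): every op whose interval crosses 10..11
#1 [1,2]: before
#2 [3,4]: before
#3 [5,6]: before
#4 [7,12]: concurrent
#5 [8,9]: before

#4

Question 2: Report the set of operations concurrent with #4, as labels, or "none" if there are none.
#4 runs from 7 to 12; window-overlapping ops are concurrent
#1 [1,2]: before
#2 [3,4]: before
#3 [5,6]: before
#5 [8,9]: concurrent
#6 [10,11]: concurrent

#5, #6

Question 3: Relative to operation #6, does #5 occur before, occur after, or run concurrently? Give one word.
#5 spans [8,9], #6 spans [10,11]
resp(#5)=9 < inv(#6)=10

before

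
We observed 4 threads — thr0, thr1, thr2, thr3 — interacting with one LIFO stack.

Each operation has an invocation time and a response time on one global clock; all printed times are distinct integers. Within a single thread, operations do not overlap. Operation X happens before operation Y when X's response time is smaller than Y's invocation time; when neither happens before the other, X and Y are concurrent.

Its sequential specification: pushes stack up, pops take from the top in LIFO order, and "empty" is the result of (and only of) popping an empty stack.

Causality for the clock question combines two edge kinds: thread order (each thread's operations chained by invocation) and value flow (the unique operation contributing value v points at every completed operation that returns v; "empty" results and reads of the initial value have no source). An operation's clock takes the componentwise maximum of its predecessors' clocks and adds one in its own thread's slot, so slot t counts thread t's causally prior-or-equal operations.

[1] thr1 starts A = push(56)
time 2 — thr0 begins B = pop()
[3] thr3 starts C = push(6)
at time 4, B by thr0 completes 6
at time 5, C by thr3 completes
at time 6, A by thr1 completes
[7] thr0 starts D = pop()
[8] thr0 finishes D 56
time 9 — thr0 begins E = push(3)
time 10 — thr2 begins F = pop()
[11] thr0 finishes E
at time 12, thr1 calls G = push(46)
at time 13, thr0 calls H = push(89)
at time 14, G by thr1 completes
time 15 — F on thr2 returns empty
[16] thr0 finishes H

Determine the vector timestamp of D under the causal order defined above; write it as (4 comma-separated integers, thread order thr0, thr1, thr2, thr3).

(2, 1, 0, 1)

C (invocation 3): nothing precedes it; thr3's component alone gives (0, 0, 0, 1)
F (invocation 10): nothing precedes it; thr2's component alone gives (0, 0, 1, 0)
A (invocation 1): nothing precedes it; thr1's component alone gives (0, 1, 0, 0)
VC(G, invoked at 12): max of VC(A)=(0, 1, 0, 0), then +1 on thread thr1 → (0, 2, 0, 0)
VC(B, invoked at 2): max of VC(C)=(0, 0, 0, 1), then +1 on thread thr0 → (1, 0, 0, 1)
VC(D, invoked at 7): max of VC(A)=(0, 1, 0, 0), VC(B)=(1, 0, 0, 1), then +1 on thread thr0 → (2, 1, 0, 1)
VC(E, invoked at 9): max of VC(D)=(2, 1, 0, 1), then +1 on thread thr0 → (3, 1, 0, 1)
VC(H, invoked at 13): max of VC(E)=(3, 1, 0, 1), then +1 on thread thr0 → (4, 1, 0, 1)
target: VC(D) = (2, 1, 0, 1)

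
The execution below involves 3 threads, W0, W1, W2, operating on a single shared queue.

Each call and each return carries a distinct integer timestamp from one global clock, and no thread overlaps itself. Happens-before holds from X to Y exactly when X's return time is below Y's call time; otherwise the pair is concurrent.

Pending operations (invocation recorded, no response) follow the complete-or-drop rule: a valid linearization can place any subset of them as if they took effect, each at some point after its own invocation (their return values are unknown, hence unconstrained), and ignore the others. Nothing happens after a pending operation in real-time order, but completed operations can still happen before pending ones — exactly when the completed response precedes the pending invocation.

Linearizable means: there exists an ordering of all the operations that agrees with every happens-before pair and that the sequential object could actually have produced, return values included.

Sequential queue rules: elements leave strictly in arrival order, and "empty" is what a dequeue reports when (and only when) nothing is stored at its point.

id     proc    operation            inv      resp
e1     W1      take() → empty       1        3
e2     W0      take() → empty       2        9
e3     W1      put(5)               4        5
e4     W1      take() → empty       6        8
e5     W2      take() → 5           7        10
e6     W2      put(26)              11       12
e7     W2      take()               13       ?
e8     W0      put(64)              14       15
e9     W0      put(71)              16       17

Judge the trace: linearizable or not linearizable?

linearizable

one valid linearization: e1, e2, e3, e5, e4, e6, e7, e8, e9
after step 1 (e1 take() → empty): queue <>
after step 2 (e2 take() → empty): queue <>
after step 3 (e3 put(5)): queue <5>
after step 4 (e5 take() → 5): queue <>
after step 5 (e4 take() → empty): queue <>
after step 6 (e6 put(26)): queue <26>
after step 7 (e7 take() (pending, included)): queue <>
after step 8 (e8 put(64)): queue <64>
after step 9 (e9 put(71)): queue <64,71>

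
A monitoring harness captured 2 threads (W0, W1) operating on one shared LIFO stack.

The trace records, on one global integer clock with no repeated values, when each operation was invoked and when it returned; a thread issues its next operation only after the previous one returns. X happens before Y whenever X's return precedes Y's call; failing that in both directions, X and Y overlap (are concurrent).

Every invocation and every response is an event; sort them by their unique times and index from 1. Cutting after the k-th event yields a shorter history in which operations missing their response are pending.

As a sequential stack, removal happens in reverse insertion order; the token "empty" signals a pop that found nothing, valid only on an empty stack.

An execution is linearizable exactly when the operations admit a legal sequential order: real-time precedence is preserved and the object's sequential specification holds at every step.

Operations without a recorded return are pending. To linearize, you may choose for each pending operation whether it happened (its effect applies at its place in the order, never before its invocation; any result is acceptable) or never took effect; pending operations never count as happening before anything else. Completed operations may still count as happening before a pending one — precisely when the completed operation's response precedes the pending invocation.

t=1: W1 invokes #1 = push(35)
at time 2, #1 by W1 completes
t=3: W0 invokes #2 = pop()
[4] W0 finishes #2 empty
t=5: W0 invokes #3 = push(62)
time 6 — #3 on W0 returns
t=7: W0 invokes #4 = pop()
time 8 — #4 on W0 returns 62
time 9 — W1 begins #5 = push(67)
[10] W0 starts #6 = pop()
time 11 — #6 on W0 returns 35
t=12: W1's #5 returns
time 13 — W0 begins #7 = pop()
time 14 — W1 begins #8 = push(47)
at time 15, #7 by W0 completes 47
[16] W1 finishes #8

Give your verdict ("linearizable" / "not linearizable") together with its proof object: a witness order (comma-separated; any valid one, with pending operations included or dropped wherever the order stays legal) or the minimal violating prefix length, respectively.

not linearizable — minimal violating prefix: 4 events

already the first 4 events (up to #2's response at time 4) admit no linearization; the first 3 still do
exhaustive check: the 2 completed LIFO stack ops admit one real-time order; illegal
for example #1, #2 fails at step 2: #2 pop() → empty is not legal there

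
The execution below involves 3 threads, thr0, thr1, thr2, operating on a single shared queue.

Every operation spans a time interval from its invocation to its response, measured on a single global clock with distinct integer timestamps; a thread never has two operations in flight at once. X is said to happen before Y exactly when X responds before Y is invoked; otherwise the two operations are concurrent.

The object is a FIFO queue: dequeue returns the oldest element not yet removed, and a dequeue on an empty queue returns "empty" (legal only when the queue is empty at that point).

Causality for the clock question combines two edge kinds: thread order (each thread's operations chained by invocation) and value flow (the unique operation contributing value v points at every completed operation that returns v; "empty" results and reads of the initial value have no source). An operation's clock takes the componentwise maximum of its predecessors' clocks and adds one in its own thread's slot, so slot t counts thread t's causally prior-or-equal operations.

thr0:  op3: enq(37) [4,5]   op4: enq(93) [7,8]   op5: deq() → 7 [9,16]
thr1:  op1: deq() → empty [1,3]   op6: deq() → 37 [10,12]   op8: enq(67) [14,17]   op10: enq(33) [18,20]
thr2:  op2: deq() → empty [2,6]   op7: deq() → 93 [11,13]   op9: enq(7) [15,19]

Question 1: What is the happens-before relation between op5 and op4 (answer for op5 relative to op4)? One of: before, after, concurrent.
op5 spans [9,16], op4 spans [7,8]
resp(op4)=8 < inv(op5)=9

after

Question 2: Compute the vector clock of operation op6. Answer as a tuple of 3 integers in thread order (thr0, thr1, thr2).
no predecessors for op2 (invoked 2): thr2 increments from zero → (0, 0, 1)
no predecessors for op1 (invoked 1): thr1 increments from zero → (0, 1, 0)
no predecessors for op3 (invoked 4): thr0 increments from zero → (1, 0, 0)
invoked at 7, op4 merges VC(op3)=(1, 0, 0) and bumps thr0's slot → (2, 0, 0)
invoked at 10, op6 merges VC(op1)=(0, 1, 0), VC(op3)=(1, 0, 0) and bumps thr1's slot → (1, 2, 0)
invoked at 14, op8 merges VC(op6)=(1, 2, 0) and bumps thr1's slot → (1, 3, 0)
invoked at 11, op7 merges VC(op2)=(0, 0, 1), VC(op4)=(2, 0, 0) and bumps thr2's slot → (2, 0, 2)
invoked at 18, op10 merges VC(op8)=(1, 3, 0) and bumps thr1's slot → (1, 4, 0)
invoked at 15, op9 merges VC(op7)=(2, 0, 2) and bumps thr2's slot → (2, 0, 3)
invoked at 9, op5 merges VC(op4)=(2, 0, 0), VC(op9)=(2, 0, 3) and bumps thr0's slot → (3, 0, 3)
target: VC(op6) = (1, 2, 0)

(1, 2, 0)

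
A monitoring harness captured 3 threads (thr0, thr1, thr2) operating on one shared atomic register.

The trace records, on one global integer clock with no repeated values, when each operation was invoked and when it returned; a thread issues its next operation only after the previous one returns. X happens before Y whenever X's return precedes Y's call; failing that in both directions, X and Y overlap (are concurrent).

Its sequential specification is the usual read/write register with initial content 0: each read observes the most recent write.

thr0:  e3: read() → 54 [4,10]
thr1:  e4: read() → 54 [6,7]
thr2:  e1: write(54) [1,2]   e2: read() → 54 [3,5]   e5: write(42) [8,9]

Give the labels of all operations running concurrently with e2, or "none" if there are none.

e3

concurrent with e2 ([3,5]): every op whose interval crosses 3..5
e1 [1,2]: before
e3 [4,10]: concurrent
e4 [6,7]: after
e5 [8,9]: after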